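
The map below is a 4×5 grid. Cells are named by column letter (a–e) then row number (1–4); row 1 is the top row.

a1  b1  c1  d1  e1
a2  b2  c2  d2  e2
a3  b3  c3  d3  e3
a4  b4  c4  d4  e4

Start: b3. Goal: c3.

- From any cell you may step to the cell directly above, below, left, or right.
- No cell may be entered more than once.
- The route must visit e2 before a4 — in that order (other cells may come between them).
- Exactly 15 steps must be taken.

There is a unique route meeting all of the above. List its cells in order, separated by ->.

The waypoints must appear in the order e2, a4, with no cell reused.
Route from b3: up 1 to b2, right 3 to e2, up 1 to e1, left 4 to a1, down 3 to a4, right 2 to c4, up 1 to c3 — 15 moves in all.
Check: order respected (e2 at step 4, a4 at step 12); 15 moves as required.

b3 -> b2 -> c2 -> d2 -> e2 -> e1 -> d1 -> c1 -> b1 -> a1 -> a2 -> a3 -> a4 -> b4 -> c4 -> c3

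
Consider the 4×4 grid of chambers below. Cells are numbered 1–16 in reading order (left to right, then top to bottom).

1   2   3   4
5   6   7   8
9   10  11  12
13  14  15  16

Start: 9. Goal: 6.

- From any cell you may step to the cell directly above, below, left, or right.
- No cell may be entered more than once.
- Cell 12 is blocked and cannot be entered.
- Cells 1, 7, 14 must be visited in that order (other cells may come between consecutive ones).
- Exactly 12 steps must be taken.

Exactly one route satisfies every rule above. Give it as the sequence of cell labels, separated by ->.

The waypoints must appear in the order 1, 7, 14, with no cell reused.
Route from 9: 2× up (reaching 1), 3× right (reaching 4), down to 8, left to 7, 2× down (reaching 15), left to 14, 2× up (reaching 6) — 12 moves in all.
Check: order respected (1 at step 2, 7 at step 7, 14 at step 10); 12 moves as required.

9 -> 5 -> 1 -> 2 -> 3 -> 4 -> 8 -> 7 -> 11 -> 15 -> 14 -> 10 -> 6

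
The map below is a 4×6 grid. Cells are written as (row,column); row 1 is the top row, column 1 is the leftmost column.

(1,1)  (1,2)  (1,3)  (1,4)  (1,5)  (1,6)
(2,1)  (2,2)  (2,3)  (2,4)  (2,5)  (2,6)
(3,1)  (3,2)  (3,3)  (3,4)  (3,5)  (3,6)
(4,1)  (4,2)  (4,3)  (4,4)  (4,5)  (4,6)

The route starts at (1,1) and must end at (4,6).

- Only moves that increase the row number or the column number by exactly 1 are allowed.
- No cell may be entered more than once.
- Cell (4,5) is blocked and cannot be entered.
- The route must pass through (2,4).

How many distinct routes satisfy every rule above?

A right/down-only route from (1,1) to (4,6) makes exactly 3 down-moves and 5 right-moves in some order.
With no other constraints that would be C(8,3) = 56 routes.
Split at (2,4) and multiply the segment counts (each segment already excludes blocked cells): (1,1)→(2,4): 4; (2,4)→(4,6): 3; product = 12.
That gives 12 routes.

12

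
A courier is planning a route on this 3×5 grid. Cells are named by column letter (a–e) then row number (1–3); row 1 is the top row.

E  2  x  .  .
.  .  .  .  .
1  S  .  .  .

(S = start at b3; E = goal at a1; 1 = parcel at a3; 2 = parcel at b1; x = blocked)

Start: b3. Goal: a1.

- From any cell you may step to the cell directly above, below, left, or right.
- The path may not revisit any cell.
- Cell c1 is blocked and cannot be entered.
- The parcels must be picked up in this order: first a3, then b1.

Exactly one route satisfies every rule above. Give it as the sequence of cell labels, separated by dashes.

The waypoints must appear in the order a3, b1, with no cell reused.
Route from b3: left 1 to a3, up 1 to a2, right 1 to b2, up 1 to b1, left 1 to a1 — 5 moves in all.
Check: order respected (1 at step 1, 2 at step 4).

b3 - a3 - a2 - b2 - b1 - a1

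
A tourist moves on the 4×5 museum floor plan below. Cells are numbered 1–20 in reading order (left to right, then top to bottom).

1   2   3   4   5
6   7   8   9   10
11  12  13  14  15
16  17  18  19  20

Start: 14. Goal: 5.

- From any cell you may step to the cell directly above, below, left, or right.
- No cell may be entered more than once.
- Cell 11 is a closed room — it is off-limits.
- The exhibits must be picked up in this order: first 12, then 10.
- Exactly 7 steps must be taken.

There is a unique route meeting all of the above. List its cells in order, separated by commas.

14, 13, 12, 7, 8, 9, 10, 5

The waypoints must appear in the order 12, 10, with no cell reused.
Route from 14: 2× left (reaching 12), up to 7, 3× right (reaching 10), up to 5 — 7 moves in all.
Check: order respected (12 at step 2, 10 at step 6); 7 moves as required.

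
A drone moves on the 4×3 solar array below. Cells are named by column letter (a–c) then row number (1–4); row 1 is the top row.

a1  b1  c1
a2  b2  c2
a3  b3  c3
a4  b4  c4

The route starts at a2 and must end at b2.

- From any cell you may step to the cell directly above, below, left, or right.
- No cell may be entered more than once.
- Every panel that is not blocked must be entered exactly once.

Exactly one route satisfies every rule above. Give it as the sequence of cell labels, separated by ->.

a2 -> a1 -> b1 -> c1 -> c2 -> c3 -> c4 -> b4 -> a4 -> a3 -> b3 -> b2

Need to visit all 12 open cells exactly once, starting at a2 and ending at b2.
Cell a1 has only two open neighbours (a2 and b1), so the path must pass straight through it: one of those is the cell it's entered from and the other is where it exits.
Route from a2: up 1 to a1, right 2 to c1, down 3 to c4, left 2 to a4, up 1 to a3, right 1 to b3, up 1 to b2 — 11 moves in all.
Check: all 12 open cells covered.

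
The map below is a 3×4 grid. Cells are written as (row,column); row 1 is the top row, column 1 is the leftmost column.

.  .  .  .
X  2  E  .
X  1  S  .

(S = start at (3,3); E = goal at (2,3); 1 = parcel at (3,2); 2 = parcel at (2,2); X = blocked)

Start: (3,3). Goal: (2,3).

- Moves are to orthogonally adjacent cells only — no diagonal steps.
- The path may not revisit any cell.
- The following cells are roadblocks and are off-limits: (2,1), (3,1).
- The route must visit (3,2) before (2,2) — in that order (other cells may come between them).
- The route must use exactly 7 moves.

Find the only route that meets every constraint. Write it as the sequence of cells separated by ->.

(3,3) -> (3,2) -> (2,2) -> (1,2) -> (1,3) -> (1,4) -> (2,4) -> (2,3)

The waypoints must appear in the order (3,2), (2,2), with no cell reused.
Route from (3,3): left to (3,2), 2× up (reaching (1,2)), 2× right (reaching (1,4)), down to (2,4), left to (2,3) — 7 moves in all.
Check: order respected (1 at step 1, 2 at step 2); 7 moves as required.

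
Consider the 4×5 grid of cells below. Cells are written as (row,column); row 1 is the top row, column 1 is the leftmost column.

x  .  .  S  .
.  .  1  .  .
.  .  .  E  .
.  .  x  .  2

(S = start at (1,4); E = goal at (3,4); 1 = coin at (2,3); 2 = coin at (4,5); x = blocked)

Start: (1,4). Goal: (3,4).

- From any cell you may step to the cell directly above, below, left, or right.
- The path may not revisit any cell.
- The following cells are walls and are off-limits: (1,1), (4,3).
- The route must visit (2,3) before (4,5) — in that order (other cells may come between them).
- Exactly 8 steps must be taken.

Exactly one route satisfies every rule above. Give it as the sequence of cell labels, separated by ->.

(1,4) -> (1,3) -> (2,3) -> (2,4) -> (2,5) -> (3,5) -> (4,5) -> (4,4) -> (3,4)

The waypoints must appear in the order (2,3), (4,5), with no cell reused.
Route from (1,4): left to (1,3), down to (2,3), 2× right (reaching (2,5)), 2× down (reaching (4,5)), left to (4,4), up to (3,4) — 8 moves in all.
Check: order respected (1 at step 2, 2 at step 6); 8 moves as required.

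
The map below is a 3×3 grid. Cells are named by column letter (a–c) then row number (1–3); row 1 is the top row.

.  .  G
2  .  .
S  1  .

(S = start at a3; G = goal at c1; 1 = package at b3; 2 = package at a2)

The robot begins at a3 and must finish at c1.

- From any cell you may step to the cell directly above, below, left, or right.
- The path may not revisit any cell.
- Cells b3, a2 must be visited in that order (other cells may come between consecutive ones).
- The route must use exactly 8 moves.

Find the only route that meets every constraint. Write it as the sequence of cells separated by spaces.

The waypoints must appear in the order b3, a2, with no cell reused.
Route from a3: right 2 to c3, up 1 to c2, left 2 to a2, up 1 to a1, right 2 to c1 — 8 moves in all.
Check: order respected (1 at step 1, 2 at step 5); 8 moves as required.

a3 b3 c3 c2 b2 a2 a1 b1 c1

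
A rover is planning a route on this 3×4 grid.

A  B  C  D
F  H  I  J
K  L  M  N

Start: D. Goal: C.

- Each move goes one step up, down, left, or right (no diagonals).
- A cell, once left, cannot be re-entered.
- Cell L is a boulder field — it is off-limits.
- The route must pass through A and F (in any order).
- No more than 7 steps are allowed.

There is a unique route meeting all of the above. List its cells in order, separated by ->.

The 7-move cap with required stops at A, F leaves no slack for detours.
Route from D: down to J, 3× left (reaching F), up to A, 2× right (reaching C) — 7 moves in all.
Check: all required cells visited; 7 ≤ 7 moves.

D -> J -> I -> H -> F -> A -> B -> C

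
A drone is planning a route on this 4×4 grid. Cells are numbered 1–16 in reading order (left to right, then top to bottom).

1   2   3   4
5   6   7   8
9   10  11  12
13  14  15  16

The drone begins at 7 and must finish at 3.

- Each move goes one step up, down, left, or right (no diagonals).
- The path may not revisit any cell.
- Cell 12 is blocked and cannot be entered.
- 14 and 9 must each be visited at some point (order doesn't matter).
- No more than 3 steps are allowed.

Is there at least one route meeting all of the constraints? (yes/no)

no

Even ignoring the no-revisit rule, getting from 7 to 3, taking the cheapest ordering 7 → 14 → 9 → 3 needs at least 3 + 2 + 4 = 9 moves (Manhattan distance per leg), which exceeds the 3-move limit.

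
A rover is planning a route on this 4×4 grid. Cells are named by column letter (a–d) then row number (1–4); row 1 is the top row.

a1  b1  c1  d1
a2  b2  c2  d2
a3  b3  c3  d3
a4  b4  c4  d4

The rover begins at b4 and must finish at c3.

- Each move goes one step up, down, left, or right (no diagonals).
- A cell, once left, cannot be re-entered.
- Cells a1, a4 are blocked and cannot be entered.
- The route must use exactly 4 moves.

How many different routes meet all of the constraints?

Need simple routes of exactly 4 moves from b4 to c3 (Manhattan distance 2, so 1 moves are spent on a detour and 1 undoing it).
Enumerating: b4 b3 b2 c2 c3 | b4 c4 d4 d3 c3.
That gives 2 routes.

2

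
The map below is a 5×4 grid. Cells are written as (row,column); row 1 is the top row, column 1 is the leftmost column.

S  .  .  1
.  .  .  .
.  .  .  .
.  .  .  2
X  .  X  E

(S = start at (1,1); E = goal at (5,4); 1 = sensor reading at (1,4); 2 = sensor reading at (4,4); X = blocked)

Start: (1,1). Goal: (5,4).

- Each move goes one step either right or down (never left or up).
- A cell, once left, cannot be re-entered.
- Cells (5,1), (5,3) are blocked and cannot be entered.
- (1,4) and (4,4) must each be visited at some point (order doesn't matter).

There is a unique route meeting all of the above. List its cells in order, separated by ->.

Moves only go right or down, so the column and row indices never decrease.
Route from (1,1): right 3 to (1,4), down 4 to (5,4) — 7 moves in all.
Check: all required cells visited.

(1,1) -> (1,2) -> (1,3) -> (1,4) -> (2,4) -> (3,4) -> (4,4) -> (5,4)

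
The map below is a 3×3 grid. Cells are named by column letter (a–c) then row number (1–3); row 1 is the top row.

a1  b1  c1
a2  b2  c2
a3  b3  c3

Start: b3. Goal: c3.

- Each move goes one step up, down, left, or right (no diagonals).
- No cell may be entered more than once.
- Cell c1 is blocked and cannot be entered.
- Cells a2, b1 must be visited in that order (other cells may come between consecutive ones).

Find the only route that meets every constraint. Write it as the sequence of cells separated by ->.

The waypoints must appear in the order a2, b1, with no cell reused.
Route from b3: left to a3, 2× up (reaching a1), right to b1, down to b2, right to c2, down to c3 — 7 moves in all.
Check: order respected (a2 at step 2, b1 at step 4).

b3 -> a3 -> a2 -> a1 -> b1 -> b2 -> c2 -> c3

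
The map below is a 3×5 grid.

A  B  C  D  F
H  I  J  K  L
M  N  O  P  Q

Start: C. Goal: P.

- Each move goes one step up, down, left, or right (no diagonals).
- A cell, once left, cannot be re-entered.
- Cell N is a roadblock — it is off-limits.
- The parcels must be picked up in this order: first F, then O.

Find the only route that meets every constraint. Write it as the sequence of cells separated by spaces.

C D F L K J O P

The waypoints must appear in the order F, O, with no cell reused.
Route from C: right 2 to F, down 1 to L, left 2 to J, down 1 to O, right 1 to P — 7 moves in all.
Check: order respected (F at step 2, O at step 6).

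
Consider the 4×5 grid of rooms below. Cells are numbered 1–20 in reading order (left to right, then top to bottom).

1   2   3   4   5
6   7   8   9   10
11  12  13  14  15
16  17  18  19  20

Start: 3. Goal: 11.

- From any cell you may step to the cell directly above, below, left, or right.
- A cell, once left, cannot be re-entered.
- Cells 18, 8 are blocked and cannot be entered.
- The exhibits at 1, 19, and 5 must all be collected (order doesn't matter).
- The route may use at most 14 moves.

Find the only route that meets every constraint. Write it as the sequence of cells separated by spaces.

3 4 5 10 15 20 19 14 13 12 7 2 1 6 11

The 14-move cap with required stops at 1, 19, 5 leaves no slack for detours.
Route from 3: right 2 to 5, down 3 to 20, left 1 to 19, up 1 to 14, left 2 to 12, up 2 to 2, left 1 to 1, down 2 to 11 — 14 moves in all.
Check: all required cells visited; 14 ≤ 14 moves.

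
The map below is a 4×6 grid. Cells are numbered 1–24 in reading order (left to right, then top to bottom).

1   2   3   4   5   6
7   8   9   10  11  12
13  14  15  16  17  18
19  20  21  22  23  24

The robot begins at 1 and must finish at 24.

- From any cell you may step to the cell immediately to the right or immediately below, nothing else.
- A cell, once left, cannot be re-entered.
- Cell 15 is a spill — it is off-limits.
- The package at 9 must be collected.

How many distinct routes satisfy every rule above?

A right/down-only route from 1 to 24 makes exactly 3 down-moves and 5 right-moves in some order.
With no other constraints that would be C(8,3) = 56 routes.
Split at 9 and multiply the segment counts (each segment already excludes blocked cells): 1→9: 3; 9→24: 6; product = 18.
That gives 18 routes.

18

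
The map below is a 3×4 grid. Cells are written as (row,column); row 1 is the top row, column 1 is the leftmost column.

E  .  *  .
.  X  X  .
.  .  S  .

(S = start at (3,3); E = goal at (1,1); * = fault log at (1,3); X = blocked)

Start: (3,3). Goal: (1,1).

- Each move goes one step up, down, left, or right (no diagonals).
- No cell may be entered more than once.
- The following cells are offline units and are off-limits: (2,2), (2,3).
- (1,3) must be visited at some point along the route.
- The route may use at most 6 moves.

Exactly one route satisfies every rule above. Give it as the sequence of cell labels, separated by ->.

(3,3) -> (3,4) -> (2,4) -> (1,4) -> (1,3) -> (1,2) -> (1,1)

The budget equals the shortest possible length, so every move has to be on a shortest route through the required cells.
Route from (3,3): right 1 to (3,4), up 2 to (1,4), left 3 to (1,1) — 6 moves in all.
Check: all required cells visited; 6 ≤ 6 moves.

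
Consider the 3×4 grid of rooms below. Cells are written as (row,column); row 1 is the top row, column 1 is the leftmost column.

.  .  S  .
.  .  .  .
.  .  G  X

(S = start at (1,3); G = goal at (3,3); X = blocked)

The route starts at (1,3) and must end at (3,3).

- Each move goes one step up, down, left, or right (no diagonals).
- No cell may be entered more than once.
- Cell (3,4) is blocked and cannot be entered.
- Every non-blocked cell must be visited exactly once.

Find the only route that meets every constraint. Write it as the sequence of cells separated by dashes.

(1,3) - (1,4) - (2,4) - (2,3) - (2,2) - (1,2) - (1,1) - (2,1) - (3,1) - (3,2) - (3,3)

Need to visit all 11 open cells exactly once, starting at (1,3) and ending at (3,3).
Cell (1,1) has only two open neighbours ((2,1) and (1,2)), so the path must pass straight through it: one of those is the cell it's entered from and the other is where it exits.
Route from (1,3): right 1 to (1,4), down 1 to (2,4), left 2 to (2,2), up 1 to (1,2), left 1 to (1,1), down 2 to (3,1), right 2 to (3,3) — 10 moves in all.
Check: all 11 open cells covered.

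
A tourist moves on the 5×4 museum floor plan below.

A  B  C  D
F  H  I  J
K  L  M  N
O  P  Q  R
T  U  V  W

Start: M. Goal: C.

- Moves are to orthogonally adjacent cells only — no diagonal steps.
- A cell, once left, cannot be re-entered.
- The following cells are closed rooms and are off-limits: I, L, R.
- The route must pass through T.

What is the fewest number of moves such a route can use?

10

Any route passes through T somewhere between M and C. Summing Manhattan distances along the two legs (M → T → C) gives a lower bound of 4 + 6 = 10 moves.
A route of 10 moves achieves this: M → Q → V → U → T → O → K → F → A → B → C.
Since 10 matches the lower bound, it is optimal.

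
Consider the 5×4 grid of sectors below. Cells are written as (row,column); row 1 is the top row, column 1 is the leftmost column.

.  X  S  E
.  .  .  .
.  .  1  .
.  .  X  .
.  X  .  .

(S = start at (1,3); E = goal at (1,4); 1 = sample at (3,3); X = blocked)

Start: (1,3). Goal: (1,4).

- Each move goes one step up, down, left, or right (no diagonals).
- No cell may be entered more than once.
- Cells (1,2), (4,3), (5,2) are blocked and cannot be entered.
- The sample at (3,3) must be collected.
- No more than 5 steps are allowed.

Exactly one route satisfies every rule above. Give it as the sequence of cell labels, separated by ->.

(1,3) -> (2,3) -> (3,3) -> (3,4) -> (2,4) -> (1,4)

Any route must reach (3,3) and still end at (1,4) within 5 moves, so the order of the required stops is forced.
Route from (1,3): 2× down (reaching (3,3)), right to (3,4), 2× up (reaching (1,4)) — 5 moves in all.
Check: all required cells visited; 5 ≤ 5 moves.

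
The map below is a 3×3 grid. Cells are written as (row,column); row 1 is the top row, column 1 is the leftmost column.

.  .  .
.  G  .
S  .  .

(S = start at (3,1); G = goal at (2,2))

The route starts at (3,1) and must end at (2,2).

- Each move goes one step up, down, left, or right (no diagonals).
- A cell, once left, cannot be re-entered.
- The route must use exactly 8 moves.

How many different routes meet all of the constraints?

2

Need simple routes of exactly 8 moves from (3,1) to (2,2) (Manhattan distance 2, so 3 moves are spent on a detour and 3 undoing it).
Enumerating: (3,1) (2,1) (1,1) (1,2) (1,3) (2,3) (3,3) (3,2) (2,2) | (3,1) (3,2) (3,3) (2,3) (1,3) (1,2) (1,1) (2,1) (2,2).
That gives 2 routes.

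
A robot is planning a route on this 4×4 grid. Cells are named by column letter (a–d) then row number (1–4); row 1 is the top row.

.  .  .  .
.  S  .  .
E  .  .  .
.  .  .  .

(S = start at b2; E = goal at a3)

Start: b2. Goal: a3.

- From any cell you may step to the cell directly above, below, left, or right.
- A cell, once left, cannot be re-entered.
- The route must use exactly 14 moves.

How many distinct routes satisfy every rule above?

6

Need simple routes of exactly 14 moves from b2 to a3 (Manhattan distance 2, so 6 moves are spent on a detour and 6 undoing it).
Enumerating: b2 b3 b4 c4 d4 d3 c3 c2 d2 d1 c1 b1 a1 a2 a3 | b2 a2 a1 b1 c1 c2 d2 d3 d4 c4 c3 b3 b4 a4 a3 | b2 a2 a1 b1 c1 d1 d2 d3 d4 c4 c3 b3 b4 a4 a3 | b2 a2 a1 b1 c1 d1 d2 c2 c3 d3 d4 c4 b4 b3 a3 | b2 a2 a1 b1 c1 d1 d2 c2 c3 d3 d4 c4 b4 a4 a3 | b2 c2 c3 b3 b4 c4 d4 d3 d2 d1 c1 b1 a1 a2 a3.
That gives 6 routes.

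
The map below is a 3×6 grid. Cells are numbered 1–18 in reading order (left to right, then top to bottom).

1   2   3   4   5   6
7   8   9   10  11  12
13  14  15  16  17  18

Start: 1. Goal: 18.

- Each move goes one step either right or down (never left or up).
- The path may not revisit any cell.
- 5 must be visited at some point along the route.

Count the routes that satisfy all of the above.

A right/down-only route from 1 to 18 makes exactly 2 down-moves and 5 right-moves in some order.
With no other constraints that would be C(7,2) = 21 routes.
Split at 5 and multiply the segment counts: 1→5: 1; 5→18: 3; product = 3.
That gives 3 routes.

3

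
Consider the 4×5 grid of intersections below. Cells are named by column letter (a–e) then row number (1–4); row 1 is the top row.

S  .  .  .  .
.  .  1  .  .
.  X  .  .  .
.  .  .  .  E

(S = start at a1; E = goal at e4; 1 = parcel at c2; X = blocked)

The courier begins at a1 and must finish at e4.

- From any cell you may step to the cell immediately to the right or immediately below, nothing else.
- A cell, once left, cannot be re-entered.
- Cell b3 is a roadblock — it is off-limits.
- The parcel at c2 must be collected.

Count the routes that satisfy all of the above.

A right/down-only route from a1 to e4 makes exactly 3 down-moves and 4 right-moves in some order.
With no other constraints that would be C(7,3) = 35 routes.
Split at c2 and multiply the segment counts (each segment already excludes blocked cells): a1→c2: 3; c2→e4: 6; product = 18.
That gives 18 routes.

18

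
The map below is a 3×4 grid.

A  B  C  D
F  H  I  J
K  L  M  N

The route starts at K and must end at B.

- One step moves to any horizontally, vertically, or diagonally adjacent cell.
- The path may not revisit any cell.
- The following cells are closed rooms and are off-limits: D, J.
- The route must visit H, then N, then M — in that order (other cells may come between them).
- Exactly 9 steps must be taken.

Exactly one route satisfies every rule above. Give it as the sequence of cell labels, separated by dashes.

K - H - C - I - N - M - L - F - A - B

The waypoints must appear in the order H, N, M, with no cell reused.
Route from K: up-right 2 to C, down 1 to I, down-right 1 to N, left 2 to L, up-left 1 to F, up 1 to A, right 1 to B — 9 moves in all.
Check: order respected (H at step 1, N at step 4, M at step 5); 9 moves as required.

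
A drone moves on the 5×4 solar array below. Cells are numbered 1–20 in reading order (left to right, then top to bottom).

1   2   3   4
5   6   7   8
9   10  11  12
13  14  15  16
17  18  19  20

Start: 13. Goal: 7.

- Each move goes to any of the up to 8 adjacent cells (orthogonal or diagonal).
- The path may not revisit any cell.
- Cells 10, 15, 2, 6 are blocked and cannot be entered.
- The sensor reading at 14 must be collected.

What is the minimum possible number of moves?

Any route passes through 14 somewhere between 13 and 7. Summing Chebyshev distances along the two legs (13 → 14 → 7) gives a lower bound of 1 + 2 = 3 moves.
A route of 3 moves achieves this: 13 → 14 → 11 → 7.
Since 3 matches the lower bound, it is optimal.

3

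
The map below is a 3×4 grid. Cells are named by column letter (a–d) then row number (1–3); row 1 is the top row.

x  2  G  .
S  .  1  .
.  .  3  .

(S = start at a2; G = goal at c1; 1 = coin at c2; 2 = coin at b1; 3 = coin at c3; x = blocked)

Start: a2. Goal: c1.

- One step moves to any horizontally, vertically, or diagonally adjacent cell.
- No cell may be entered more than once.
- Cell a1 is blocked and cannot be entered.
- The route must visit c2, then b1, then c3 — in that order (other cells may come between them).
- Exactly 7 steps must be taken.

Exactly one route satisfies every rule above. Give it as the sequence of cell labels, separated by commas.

The waypoints must appear in the order c2, b1, c3, with no cell reused.
Route from a2: down-right 1 to b3, up-right 1 to c2, up-left 1 to b1, down 1 to b2, down-right 1 to c3, up-right 1 to d2, up-left 1 to c1 — 7 moves in all.
Check: order respected (1 at step 2, 2 at step 3, 3 at step 5); 7 moves as required.

a2, b3, c2, b1, b2, c3, d2, c1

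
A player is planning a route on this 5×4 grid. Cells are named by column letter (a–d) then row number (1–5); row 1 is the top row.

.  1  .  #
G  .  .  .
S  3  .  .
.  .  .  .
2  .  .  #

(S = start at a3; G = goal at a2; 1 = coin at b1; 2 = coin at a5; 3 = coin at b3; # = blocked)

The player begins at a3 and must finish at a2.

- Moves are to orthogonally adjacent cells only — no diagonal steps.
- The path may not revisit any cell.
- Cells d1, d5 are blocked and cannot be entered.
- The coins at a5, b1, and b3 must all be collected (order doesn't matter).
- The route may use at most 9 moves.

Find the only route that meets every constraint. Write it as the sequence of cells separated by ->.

Any route must reach a5, b1, and b3 and still end at a2 within 9 moves, so the order of the required stops is forced.
Route from a3: 2× down (reaching a5), right to b5, 4× up (reaching b1), left to a1, down to a2 — 9 moves in all.
Check: all required cells visited; 9 ≤ 9 moves.

a3 -> a4 -> a5 -> b5 -> b4 -> b3 -> b2 -> b1 -> a1 -> a2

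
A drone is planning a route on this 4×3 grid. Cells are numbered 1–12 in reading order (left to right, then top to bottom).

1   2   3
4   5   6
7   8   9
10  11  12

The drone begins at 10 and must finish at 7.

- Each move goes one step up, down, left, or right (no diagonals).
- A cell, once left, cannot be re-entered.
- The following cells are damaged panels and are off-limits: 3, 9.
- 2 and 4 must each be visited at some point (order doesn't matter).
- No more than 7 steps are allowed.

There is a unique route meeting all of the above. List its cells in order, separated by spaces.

10 11 8 5 2 1 4 7

The budget equals the shortest possible length, so every move has to be on a shortest route through the required cells.
Route from 10: right to 11, 3× up (reaching 2), left to 1, 2× down (reaching 7) — 7 moves in all.
Check: all required cells visited; 7 ≤ 7 moves.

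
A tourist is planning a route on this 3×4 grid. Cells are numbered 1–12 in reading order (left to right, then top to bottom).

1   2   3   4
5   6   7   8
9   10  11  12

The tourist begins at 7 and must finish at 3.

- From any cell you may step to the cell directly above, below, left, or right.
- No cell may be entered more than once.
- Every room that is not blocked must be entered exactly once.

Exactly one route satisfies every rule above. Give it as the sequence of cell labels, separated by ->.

Need to visit all 12 open cells exactly once, starting at 7 and ending at 3.
Route from 7: left to 6, up to 2, left to 1, 2× down (reaching 9), 3× right (reaching 12), 2× up (reaching 4), left to 3 — 11 moves in all.
Check: all 12 open cells covered.

7 -> 6 -> 2 -> 1 -> 5 -> 9 -> 10 -> 11 -> 12 -> 8 -> 4 -> 3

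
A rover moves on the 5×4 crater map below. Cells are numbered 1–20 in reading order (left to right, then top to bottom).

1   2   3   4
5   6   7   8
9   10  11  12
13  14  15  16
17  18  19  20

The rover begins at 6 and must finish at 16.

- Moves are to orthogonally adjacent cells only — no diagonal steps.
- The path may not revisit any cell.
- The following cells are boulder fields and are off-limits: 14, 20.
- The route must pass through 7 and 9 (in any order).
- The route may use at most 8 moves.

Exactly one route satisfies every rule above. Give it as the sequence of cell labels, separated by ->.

6 -> 5 -> 9 -> 10 -> 11 -> 7 -> 8 -> 12 -> 16

Any route must reach 7 and 9 and still end at 16 within 8 moves, so the order of the required stops is forced.
Route from 6: left 1 to 5, down 1 to 9, right 2 to 11, up 1 to 7, right 1 to 8, down 2 to 16 — 8 moves in all.
Check: all required cells visited; 8 ≤ 8 moves.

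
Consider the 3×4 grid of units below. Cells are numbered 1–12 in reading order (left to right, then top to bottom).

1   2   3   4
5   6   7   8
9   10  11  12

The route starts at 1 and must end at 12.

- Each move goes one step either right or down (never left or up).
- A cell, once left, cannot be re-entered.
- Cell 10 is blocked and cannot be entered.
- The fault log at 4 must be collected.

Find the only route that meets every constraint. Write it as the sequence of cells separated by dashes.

1 - 2 - 3 - 4 - 8 - 12

Moves only go right or down, so the column and row indices never decrease.
Route from 1: right 3 to 4, down 2 to 12 — 5 moves in all.
Check: all required cells visited.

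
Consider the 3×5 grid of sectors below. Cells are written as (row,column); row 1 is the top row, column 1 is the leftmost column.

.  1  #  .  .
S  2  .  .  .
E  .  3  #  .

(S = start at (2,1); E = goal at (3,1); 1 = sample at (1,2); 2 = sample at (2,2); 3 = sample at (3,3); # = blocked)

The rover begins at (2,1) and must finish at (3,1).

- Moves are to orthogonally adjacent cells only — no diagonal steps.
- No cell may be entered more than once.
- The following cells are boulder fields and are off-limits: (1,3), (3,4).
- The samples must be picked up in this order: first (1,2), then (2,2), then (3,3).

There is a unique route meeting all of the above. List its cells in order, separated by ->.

(2,1) -> (1,1) -> (1,2) -> (2,2) -> (2,3) -> (3,3) -> (3,2) -> (3,1)

The waypoints must appear in the order (1,2), (2,2), (3,3), with no cell reused.
Route from (2,1): up 1 to (1,1), right 1 to (1,2), down 1 to (2,2), right 1 to (2,3), down 1 to (3,3), left 2 to (3,1) — 7 moves in all.
Check: order respected (1 at step 2, 2 at step 3, 3 at step 5).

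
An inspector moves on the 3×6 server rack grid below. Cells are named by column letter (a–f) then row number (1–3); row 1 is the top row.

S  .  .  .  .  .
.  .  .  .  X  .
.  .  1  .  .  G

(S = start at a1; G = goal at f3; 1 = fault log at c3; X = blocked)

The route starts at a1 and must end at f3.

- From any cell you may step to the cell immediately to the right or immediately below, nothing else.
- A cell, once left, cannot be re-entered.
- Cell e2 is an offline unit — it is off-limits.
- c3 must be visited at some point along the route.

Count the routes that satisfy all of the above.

6

A right/down-only route from a1 to f3 makes exactly 2 down-moves and 5 right-moves in some order.
With no other constraints that would be C(7,2) = 21 routes.
Split at c3 and multiply the segment counts (each segment already excludes blocked cells): a1→c3: 6; c3→f3: 1; product = 6.
That gives 6 routes.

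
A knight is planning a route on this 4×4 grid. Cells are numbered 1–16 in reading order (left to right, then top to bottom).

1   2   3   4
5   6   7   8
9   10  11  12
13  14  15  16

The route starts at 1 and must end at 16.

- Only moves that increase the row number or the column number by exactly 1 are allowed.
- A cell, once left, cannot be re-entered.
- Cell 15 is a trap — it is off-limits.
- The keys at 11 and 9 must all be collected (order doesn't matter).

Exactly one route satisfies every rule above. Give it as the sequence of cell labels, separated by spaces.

Moves only go right or down, so the column and row indices never decrease.
Route from 1: down 2 to 9, right 3 to 12, down 1 to 16 — 6 moves in all.
Check: all required cells visited.

1 5 9 10 11 12 16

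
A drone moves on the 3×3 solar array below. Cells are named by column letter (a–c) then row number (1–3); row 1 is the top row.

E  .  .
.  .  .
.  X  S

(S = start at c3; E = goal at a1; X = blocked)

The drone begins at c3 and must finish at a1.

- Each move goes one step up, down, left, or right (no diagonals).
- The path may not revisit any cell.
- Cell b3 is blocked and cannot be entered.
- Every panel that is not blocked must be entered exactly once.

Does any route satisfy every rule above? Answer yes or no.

no

Cell a3 has only one open neighbour but is neither the start nor the goal, so a Hamiltonian route would have to both enter and leave it through the same neighbour — impossible without revisiting.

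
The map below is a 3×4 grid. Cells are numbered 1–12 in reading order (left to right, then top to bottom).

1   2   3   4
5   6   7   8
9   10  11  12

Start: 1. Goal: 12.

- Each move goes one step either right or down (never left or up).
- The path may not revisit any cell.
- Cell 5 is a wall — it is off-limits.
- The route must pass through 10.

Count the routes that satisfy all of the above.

1

A right/down-only route from 1 to 12 makes exactly 2 down-moves and 3 right-moves in some order.
With no other constraints that would be C(5,2) = 10 routes.
Split at 10 and multiply the segment counts (each segment already excludes blocked cells): 1→10: 1; 10→12: 1; product = 1.
That gives 1 route.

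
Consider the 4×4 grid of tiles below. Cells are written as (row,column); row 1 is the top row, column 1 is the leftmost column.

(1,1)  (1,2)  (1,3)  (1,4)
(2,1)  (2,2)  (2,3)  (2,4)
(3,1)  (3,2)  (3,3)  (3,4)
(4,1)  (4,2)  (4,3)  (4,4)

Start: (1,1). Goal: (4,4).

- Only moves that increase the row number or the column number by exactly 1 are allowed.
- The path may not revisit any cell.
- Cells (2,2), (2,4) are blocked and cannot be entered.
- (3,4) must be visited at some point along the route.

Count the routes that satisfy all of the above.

A right/down-only route from (1,1) to (4,4) makes exactly 3 down-moves and 3 right-moves in some order.
With no other constraints that would be C(6,3) = 20 routes.
Split at (3,4) and multiply the segment counts (each segment already excludes blocked cells): (1,1)→(3,4): 2; (3,4)→(4,4): 1; product = 2.
That gives 2 routes.

2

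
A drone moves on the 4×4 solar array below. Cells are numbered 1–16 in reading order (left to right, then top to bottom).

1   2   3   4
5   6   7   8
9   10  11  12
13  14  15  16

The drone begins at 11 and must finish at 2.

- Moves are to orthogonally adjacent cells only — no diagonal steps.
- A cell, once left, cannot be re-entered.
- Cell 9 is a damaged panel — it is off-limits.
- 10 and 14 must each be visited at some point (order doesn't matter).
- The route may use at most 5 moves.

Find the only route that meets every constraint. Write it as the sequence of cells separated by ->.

The budget equals the shortest possible length, so every move has to be on a shortest route through the required cells.
Route from 11: down to 15, left to 14, 3× up (reaching 2) — 5 moves in all.
Check: all required cells visited; 5 ≤ 5 moves.

11 -> 15 -> 14 -> 10 -> 6 -> 2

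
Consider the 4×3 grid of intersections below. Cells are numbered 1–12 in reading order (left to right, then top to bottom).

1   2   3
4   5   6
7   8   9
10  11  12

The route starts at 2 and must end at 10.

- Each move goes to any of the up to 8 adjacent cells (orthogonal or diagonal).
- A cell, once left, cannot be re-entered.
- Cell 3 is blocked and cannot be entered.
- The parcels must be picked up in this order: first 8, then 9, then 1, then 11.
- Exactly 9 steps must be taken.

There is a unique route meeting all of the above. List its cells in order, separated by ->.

2 -> 6 -> 8 -> 9 -> 5 -> 1 -> 4 -> 7 -> 11 -> 10

The waypoints must appear in the order 8, 9, 1, 11, with no cell reused.
Route from 2: down-right to 6, down-left to 8, right to 9, 2× up-left (reaching 1), 2× down (reaching 7), down-right to 11, left to 10 — 9 moves in all.
Check: order respected (8 at step 2, 9 at step 3, 1 at step 5, 11 at step 8); 9 moves as required.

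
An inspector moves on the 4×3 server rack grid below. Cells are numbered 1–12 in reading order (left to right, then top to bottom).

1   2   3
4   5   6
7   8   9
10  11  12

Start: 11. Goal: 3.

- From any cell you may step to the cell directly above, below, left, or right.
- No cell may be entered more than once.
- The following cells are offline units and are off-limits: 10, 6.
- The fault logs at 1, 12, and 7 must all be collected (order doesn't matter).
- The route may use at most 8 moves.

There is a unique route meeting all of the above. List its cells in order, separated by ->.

11 -> 12 -> 9 -> 8 -> 7 -> 4 -> 1 -> 2 -> 3

Any route must reach 1, 12, and 7 and still end at 3 within 8 moves, so the order of the required stops is forced.
Route from 11: right 1 to 12, up 1 to 9, left 2 to 7, up 2 to 1, right 2 to 3 — 8 moves in all.
Check: all required cells visited; 8 ≤ 8 moves.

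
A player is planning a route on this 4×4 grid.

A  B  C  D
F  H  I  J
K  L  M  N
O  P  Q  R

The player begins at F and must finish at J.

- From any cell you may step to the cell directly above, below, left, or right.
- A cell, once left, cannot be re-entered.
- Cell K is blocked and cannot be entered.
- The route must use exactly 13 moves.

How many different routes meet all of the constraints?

1

Need simple routes of exactly 13 moves from F to J (Manhattan distance 3, so 5 moves are spent on a detour and 5 undoing it).
Enumerating: F A B H L P Q R N M I C D J.
That gives 1 route.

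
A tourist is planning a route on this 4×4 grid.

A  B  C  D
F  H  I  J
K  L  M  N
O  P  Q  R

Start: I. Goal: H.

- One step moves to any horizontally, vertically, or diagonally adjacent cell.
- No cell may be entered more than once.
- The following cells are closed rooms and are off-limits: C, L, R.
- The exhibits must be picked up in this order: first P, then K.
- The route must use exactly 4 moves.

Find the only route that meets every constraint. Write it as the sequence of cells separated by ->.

I -> M -> P -> K -> H

The waypoints must appear in the order P, K, with no cell reused.
Route from I: down to M, down-left to P, up-left to K, up-right to H — 4 moves in all.
Check: order respected (P at step 2, K at step 3); 4 moves as required.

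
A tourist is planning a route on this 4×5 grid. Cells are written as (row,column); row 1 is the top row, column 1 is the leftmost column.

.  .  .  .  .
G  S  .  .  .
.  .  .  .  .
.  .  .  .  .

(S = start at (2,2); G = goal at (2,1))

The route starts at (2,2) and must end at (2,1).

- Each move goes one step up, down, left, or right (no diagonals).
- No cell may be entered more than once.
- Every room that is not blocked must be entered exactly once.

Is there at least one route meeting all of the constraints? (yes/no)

One route that works: (2,2) → (3,2) → (3,1) → (4,1) → (4,2) → (4,3) → (3,3) → (2,3) → (2,4) → (3,4) → (4,4) → (4,5) → (3,5) → (2,5) → (1,5) → (1,4) → (1,3) → (1,2) → (1,1) → (2,1).

yes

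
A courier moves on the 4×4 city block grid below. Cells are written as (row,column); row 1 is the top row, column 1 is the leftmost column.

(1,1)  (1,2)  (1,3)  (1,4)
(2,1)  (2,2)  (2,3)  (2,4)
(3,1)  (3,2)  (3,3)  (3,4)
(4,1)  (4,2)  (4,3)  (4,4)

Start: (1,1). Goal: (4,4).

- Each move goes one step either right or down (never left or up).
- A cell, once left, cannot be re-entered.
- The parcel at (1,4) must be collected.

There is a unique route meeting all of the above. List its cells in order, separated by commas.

Moves only go right or down, so the column and row indices never decrease.
Route from (1,1): right 3 to (1,4), down 3 to (4,4) — 6 moves in all.
Check: all required cells visited.

(1,1), (1,2), (1,3), (1,4), (2,4), (3,4), (4,4)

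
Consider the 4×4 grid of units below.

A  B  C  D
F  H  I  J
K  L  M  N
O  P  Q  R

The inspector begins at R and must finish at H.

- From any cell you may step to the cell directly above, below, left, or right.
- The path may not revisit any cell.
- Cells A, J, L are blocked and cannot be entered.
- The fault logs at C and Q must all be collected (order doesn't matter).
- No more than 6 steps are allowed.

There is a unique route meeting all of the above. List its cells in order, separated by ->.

The budget equals the shortest possible length, so every move has to be on a shortest route through the required cells.
Route from R: left 1 to Q, up 3 to C, left 1 to B, down 1 to H — 6 moves in all.
Check: all required cells visited; 6 ≤ 6 moves.

R -> Q -> M -> I -> C -> B -> H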